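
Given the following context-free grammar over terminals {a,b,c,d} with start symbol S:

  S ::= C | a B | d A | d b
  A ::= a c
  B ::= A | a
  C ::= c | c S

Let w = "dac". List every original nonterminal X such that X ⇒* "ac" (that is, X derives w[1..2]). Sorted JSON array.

CNF form of G:
  S -> T0 B | T1 S | T2 A | T2 T3 | c
  A -> T0 T1
  B -> T0 T1 | a
  C -> T1 S | c
  T0 -> a
  T1 -> c
  T2 -> d
  T3 -> b

CYK table (by increasing span), restricted to cells inside w[1..2]:
  T[1,1] 'a' = {B,T0}  orig:{B}
  T[2,2] 'c' = {C,S,T1}  orig:{C,S}
  T[1,2] 'ac' = {A,B}

Original NTs in T[1,2] deriving "ac": ["A", "B"]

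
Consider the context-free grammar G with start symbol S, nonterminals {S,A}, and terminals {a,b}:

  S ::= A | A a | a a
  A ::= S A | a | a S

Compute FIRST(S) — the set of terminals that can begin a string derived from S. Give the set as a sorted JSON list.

FIRST iteration:
[1]
  A via A→a: +{a}
  S via S→A: +{a}
  FIRST[S]={a}  FIRST[A]={a}
[2] (stable)
  FIRST[S]={a}  FIRST[A]={a}

FIRST(S) = ["a"]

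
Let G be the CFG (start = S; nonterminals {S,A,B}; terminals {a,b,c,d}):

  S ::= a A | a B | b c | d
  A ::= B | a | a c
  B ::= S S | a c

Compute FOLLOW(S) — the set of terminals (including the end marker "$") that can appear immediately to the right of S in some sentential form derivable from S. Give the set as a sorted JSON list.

FIRST sets, iterate to fixpoint:
round 1:
  A via A→a: +{a}
  B via B→a c: +{a}
  S via S→a A: +{a}
  S via S→b c: +{b}
  S via S→d: +{d}
  FIRST(S)={a,b,d}  FIRST(A)={a}  FIRST(B)={a}
round 2:
  B via B→S S: +{b,d}
  FIRST(S)={a,b,d}  FIRST(A)={a}  FIRST(B)={a,b,d}
round 3:
  A via A→B: +{b,d}
  FIRST(S)={a,b,d}  FIRST(A)={a,b,d}  FIRST(B)={a,b,d}
round 4: — fixpoint
  FIRST(S)={a,b,d}  FIRST(A)={a,b,d}  FIRST(B)={a,b,d}

FOLLOW sets:
initialize: $ ∈ FOLLOW(S)
iter 1:
  B→S S: FOLLOW(S) ⊇ FIRST(S) = {a,b,d}; new: +{a,b,d}
  S→a A: FOLLOW(A) ⊇ FOLLOW(S) ⊇ {$,a,b,d}; new: +{$,a,b,d}
  S→a B: FOLLOW(B) ⊇ FOLLOW(S) ⊇ {$,a,b,d}; new: +{$,a,b,d}
  S: {$,a,b,d}  A: {$,a,b,d}  B: {$,a,b,d}
iter 2: — fixpoint
  S: {$,a,b,d}  A: {$,a,b,d}  B: {$,a,b,d}

FOLLOW(S) = ["$", "a", "b", "d"]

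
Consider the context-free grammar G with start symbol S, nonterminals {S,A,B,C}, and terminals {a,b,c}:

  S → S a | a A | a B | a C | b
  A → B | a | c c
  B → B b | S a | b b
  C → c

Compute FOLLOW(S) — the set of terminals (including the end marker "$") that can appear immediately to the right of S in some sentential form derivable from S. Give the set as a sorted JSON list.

Compute FIRST by fixpoint:
round 1:
  A via A→a: +{a}
  A via A→c c: +{c}
  B via B→b b: +{b}
  C via C→c: +{c}
  S via S→a A: +{a}
  S via S→b: +{b}
  FIRST[S]={a,b}  FIRST[A]={a,c}  FIRST[B]={b}  FIRST[C]={c}
round 2:
  A via A→B: +{b}
  B via B→S a: +{a}
  FIRST[S]={a,b}  FIRST[A]={a,b,c}  FIRST[B]={a,b}  FIRST[C]={c}
round 3: — fixpoint
  FIRST[S]={a,b}  FIRST[A]={a,b,c}  FIRST[B]={a,b}  FIRST[C]={c}

FOLLOW iteration:
initialize: $ ∈ FOLLOW(S)
round 1:
  B→B b: FOLLOW(B) ⊇ FIRST(b) = {b}; new: +{b}
  B→S a: FOLLOW(S) ⊇ FIRST(a) = {a}; new: +{a}
  S→a A: FOLLOW(A) ⊇ FOLLOW(S) ⊇ {$,a}; new: +{$,a}
  S→a B: FOLLOW(B) ⊇ FOLLOW(S) ⊇ {$,a}; new: +{$,a}
  S→a C: FOLLOW(C) ⊇ FOLLOW(S) ⊇ {$,a}; new: +{$,a}
  FOLLOW(S)={$,a}  FOLLOW(A)={$,a}  FOLLOW(B)={$,a,b}  FOLLOW(C)={$,a}
round 2: (stable)
  FOLLOW(S)={$,a}  FOLLOW(A)={$,a}  FOLLOW(B)={$,a,b}  FOLLOW(C)={$,a}

FOLLOW(S) = ["$", "a"]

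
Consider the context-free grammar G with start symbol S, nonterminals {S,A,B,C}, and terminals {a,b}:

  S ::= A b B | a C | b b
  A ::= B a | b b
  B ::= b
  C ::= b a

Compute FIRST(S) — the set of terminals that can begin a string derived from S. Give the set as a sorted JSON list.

FIRST iteration:
pass 1:
  A via A→b b: +{b}
  B via B→b: +{b}
  C via C→b a: +{b}
  S via S→A b B: +{b}
  S via S→a C: +{a}
  FIRST[S]={a,b}  FIRST[A]={b}  FIRST[B]={b}  FIRST[C]={b}
pass 2: (stable)
  FIRST[S]={a,b}  FIRST[A]={b}  FIRST[B]={b}  FIRST[C]={b}

FIRST(S) = ["a", "b"]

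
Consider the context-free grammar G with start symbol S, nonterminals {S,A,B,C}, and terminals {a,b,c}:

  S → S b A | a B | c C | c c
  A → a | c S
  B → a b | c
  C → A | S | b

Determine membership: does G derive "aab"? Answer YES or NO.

CNF form of G:
  S -> S X4 | T0 C | T0 T0 | T1 B
  A -> T0 S | a
  B -> T1 T2 | c
  C -> S X3 | T0 C | T0 S | T0 T0 | T1 B | a | b
  T0 -> c
  T1 -> a
  T2 -> b
  X3 -> T2 A
  X4 -> T2 A

CYK fill:
  [0..0]={A,C,T1}  "a"  orig:{A,C}
  [1..1]={A,C,T1}  "a"  orig:{A,C}
  [2..2]={C,T2}  "b"  orig:{C}
  [0..1]=∅  "aa"
  [1..2]={B}  "ab"
  [0..2]={C,S}  "aab"

S ∈ T[0,2] ⇒ YES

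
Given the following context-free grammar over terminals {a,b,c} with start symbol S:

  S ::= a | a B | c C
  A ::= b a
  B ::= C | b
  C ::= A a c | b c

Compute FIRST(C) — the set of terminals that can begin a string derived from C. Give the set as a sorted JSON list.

FIRST sets, iterate to fixpoint:
[1]
  A via A→b a: +{b}
  B via B→b: +{b}
  C via C→A a c: +{b}
  S via S→a: +{a}
  S via S→c C: +{c}
  S: {a,c}  A: {b}  B: {b}  C: {b}
[2] (no change)
  S: {a,c}  A: {b}  B: {b}  C: {b}

FIRST(C) = ["b"]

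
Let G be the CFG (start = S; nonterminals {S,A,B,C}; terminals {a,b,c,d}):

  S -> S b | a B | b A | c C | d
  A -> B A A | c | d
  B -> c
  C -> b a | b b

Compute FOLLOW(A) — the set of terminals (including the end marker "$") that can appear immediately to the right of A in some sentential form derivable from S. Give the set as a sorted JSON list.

Compute FIRST by fixpoint:
iter 1:
  A via A→c: +{c}
  A via A→d: +{d}
  B via B→c: +{c}
  C via C→b a: +{b}
  S via S→a B: +{a}
  S via S→b A: +{b}
  S via S→c C: +{c}
  S via S→d: +{d}
  FIRST[S]={a,b,c,d}  FIRST[A]={c,d}  FIRST[B]={c}  FIRST[C]={b}
iter 2: (no change)
  FIRST[S]={a,b,c,d}  FIRST[A]={c,d}  FIRST[B]={c}  FIRST[C]={b}

Compute FOLLOW by fixpoint:
initialize: $ ∈ FOLLOW(S)
iter 1:
  A→B A A: FOLLOW(B) ⊇ FIRST(A) = {c,d}; new: +{c,d}
  A→B A A: FOLLOW(A) ⊇ FIRST(A) = {c,d}; new: +{c,d}
  S→S b: FOLLOW(S) ⊇ FIRST(b) = {b}; new: +{b}
  S→a B: FOLLOW(B) ⊇ FOLLOW(S) ⊇ {$,b}; new: +{$,b}
  S→b A: FOLLOW(A) ⊇ FOLLOW(S) ⊇ {$,b}; new: +{$,b}
  S→c C: FOLLOW(C) ⊇ FOLLOW(S) ⊇ {$,b}; new: +{$,b}
  FOLLOW(S)={$,b}  FOLLOW(A)={$,b,c,d}  FOLLOW(B)={$,b,c,d}  FOLLOW(C)={$,b}
iter 2: (stable)
  FOLLOW(S)={$,b}  FOLLOW(A)={$,b,c,d}  FOLLOW(B)={$,b,c,d}  FOLLOW(C)={$,b}

FOLLOW(A) = ["$", "b", "c", "d"]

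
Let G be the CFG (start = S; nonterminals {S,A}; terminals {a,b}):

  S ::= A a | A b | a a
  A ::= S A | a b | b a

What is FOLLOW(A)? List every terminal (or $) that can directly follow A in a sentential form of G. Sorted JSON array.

FIRST sets, iterate to fixpoint:
pass 1:
  A via A→a b: +{a}
  A via A→b a: +{b}
  S via S→A a: +{a,b}
  FIRST[S]={a,b}  FIRST[A]={a,b}
pass 2: — fixpoint
  FIRST[S]={a,b}  FIRST[A]={a,b}

FOLLOW iteration:
initialize: $ ∈ FOLLOW(S)
pass 1:
  A→S A: FOLLOW(S) ⊇ FIRST(A) = {a,b}; new: +{a,b}
  S→A a: FOLLOW(A) ⊇ FIRST(a) = {a}; new: +{a}
  S→A b: FOLLOW(A) ⊇ FIRST(b) = {b}; new: +{b}
  FOLLOW[S]={$,a,b}  FOLLOW[A]={a,b}
pass 2: (stable)
  FOLLOW[S]={$,a,b}  FOLLOW[A]={a,b}

FOLLOW(A) = ["a", "b"]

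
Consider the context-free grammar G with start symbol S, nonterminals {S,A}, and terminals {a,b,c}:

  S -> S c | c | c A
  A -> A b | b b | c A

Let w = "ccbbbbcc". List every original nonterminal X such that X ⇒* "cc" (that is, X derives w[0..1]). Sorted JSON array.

CNF form of G:
  S -> S T1 | T1 A | c
  A -> A T0 | T0 T0 | T1 A
  T0 -> b
  T1 -> c

CYK fill (cells [i..j] with 0 ≤ i ≤ j ≤ 1 only):
  T[0,0] 'c' = {S,T1}  orig:{S}
  T[1,1] 'c' = {S,T1}  orig:{S}
  T[0,1] 'cc' = {S}

Original NTs in T[0,1] deriving "cc": ["S"]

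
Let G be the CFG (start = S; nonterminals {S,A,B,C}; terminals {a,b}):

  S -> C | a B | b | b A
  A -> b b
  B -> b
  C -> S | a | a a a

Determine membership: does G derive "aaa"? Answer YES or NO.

CNF form of G:
  S -> T0 A | T1 B | T1 X3 | a | b
  A -> T0 T0
  B -> b
  C -> T0 A | T1 B | T1 X2 | a | b
  T0 -> b
  T1 -> a
  X2 -> T1 T1
  X3 -> T1 T1

CYK fill:
  cell(0,0) a: {C,S,T1}  orig:{C,S}
  cell(1,1) a: {C,S,T1}  orig:{C,S}
  cell(2,2) a: {C,S,T1}  orig:{C,S}
  cell(0,1) aa: {X2,X3}  orig:{}
  cell(1,2) aa: {X2,X3}  orig:{}
  cell(0,2) aaa: {C,S}

S ∈ T[0,2] ⇒ YES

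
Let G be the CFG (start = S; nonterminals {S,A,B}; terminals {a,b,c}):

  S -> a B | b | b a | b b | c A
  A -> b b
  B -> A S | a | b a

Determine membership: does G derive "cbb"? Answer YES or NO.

Convert to CNF:
  S -> T0 T0 | T0 T1 | T1 B | T2 A | b
  A -> T0 T0
  B -> A S | T0 T1 | a
  T0 -> b
  T1 -> a
  T2 -> c

CYK fill:
  cell(0,0) c: {T2}  orig:{}
  cell(1,1) b: {S,T0}  orig:{S}
  cell(2,2) b: {S,T0}  orig:{S}
  cell(0,1) cb: ∅
  cell(1,2) bb: {A,S}
  cell(0,2) cbb: {S}

S ∈ T[0,2] ⇒ YES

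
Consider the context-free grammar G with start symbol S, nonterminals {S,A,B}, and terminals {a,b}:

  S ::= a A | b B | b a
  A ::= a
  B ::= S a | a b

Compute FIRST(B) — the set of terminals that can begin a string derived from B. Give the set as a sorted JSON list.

FIRST sets, iterate to fixpoint:
round 1:
  A via A→a: +{a}
  B via B→a b: +{a}
  S via S→a A: +{a}
  S via S→b B: +{b}
  FIRST(S)={a,b}  FIRST(A)={a}  FIRST(B)={a}
round 2:
  B via B→S a: +{b}
  FIRST(S)={a,b}  FIRST(A)={a}  FIRST(B)={a,b}
round 3: — fixpoint
  FIRST(S)={a,b}  FIRST(A)={a}  FIRST(B)={a,b}

FIRST(B) = ["a", "b"]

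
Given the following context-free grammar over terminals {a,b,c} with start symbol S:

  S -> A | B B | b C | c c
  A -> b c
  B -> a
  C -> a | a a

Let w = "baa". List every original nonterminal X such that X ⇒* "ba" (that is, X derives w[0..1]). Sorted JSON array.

CNF form of G:
  S -> B B | T0 C | T0 T1 | T1 T1
  A -> T0 T1
  B -> a
  C -> T2 T2 | a
  T0 -> b
  T1 -> c
  T2 -> a

Fill CYK table bottom-up (cells [i..j] with 0 ≤ i ≤ j ≤ 1 only):
  [0..0]={T0}  "b"  orig:{}
  [1..1]={B,C,T2}  "a"  orig:{B,C}
  [0..1]={S}  "ba"

Original NTs in T[0,1] deriving "ba": ["S"]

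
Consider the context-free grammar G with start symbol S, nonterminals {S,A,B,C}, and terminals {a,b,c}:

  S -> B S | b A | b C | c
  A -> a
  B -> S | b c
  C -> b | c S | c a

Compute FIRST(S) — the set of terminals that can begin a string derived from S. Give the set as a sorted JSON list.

FIRST sets, iterate to fixpoint:
round 1:
  A via A→a: +{a}
  B via B→b c: +{b}
  C via C→b: +{b}
  C via C→c S: +{c}
  S via S→B S: +{b}
  S via S→c: +{c}
  FIRST(S)={b,c}  FIRST(A)={a}  FIRST(B)={b}  FIRST(C)={b,c}
round 2:
  B via B→S: +{c}
  FIRST(S)={b,c}  FIRST(A)={a}  FIRST(B)={b,c}  FIRST(C)={b,c}
round 3: done
  FIRST(S)={b,c}  FIRST(A)={a}  FIRST(B)={b,c}  FIRST(C)={b,c}

FIRST(S) = ["b", "c"]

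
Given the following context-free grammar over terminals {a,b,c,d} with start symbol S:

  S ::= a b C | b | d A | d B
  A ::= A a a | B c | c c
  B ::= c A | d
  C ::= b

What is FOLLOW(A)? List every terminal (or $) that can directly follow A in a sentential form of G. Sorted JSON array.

FIRST sets, iterate to fixpoint:
[1]
  A via A→c c: +{c}
  B via B→c A: +{c}
  B via B→d: +{d}
  C via C→b: +{b}
  S via S→a b C: +{a}
  S via S→b: +{b}
  S via S→d A: +{d}
  S: {a,b,d}  A: {c}  B: {c,d}  C: {b}
[2]
  A via A→B c: +{d}
  S: {a,b,d}  A: {c,d}  B: {c,d}  C: {b}
[3] (no change)
  S: {a,b,d}  A: {c,d}  B: {c,d}  C: {b}

FOLLOW iteration:
initialize: $ ∈ FOLLOW(S)
iter 1:
  A→A a a: FOLLOW(A) ⊇ FIRST(a) = {a}; new: +{a}
  A→B c: FOLLOW(B) ⊇ FIRST(c) = {c}; new: +{c}
  B→c A: FOLLOW(A) ⊇ FOLLOW(B) ⊇ {c}; new: +{c}
  S→a b C: FOLLOW(C) ⊇ FOLLOW(S) ⊇ {$}; new: +{$}
  S→d A: FOLLOW(A) ⊇ FOLLOW(S) ⊇ {$}; new: +{$}
  S→d B: FOLLOW(B) ⊇ FOLLOW(S) ⊇ {$}; new: +{$}
  FOLLOW(S)={$}  FOLLOW(A)={$,a,c}  FOLLOW(B)={$,c}  FOLLOW(C)={$}
iter 2: — fixpoint
  FOLLOW(S)={$}  FOLLOW(A)={$,a,c}  FOLLOW(B)={$,c}  FOLLOW(C)={$}

FOLLOW(A) = ["$", "a", "c"]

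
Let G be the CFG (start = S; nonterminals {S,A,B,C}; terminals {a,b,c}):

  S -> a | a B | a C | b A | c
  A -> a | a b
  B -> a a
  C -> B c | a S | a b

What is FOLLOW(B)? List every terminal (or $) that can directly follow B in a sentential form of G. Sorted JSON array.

FIRST sets, iterate to fixpoint:
round 1:
  A via A→a: +{a}
  B via B→a a: +{a}
  C via C→B c: +{a}
  S via S→a: +{a}
  S via S→b A: +{b}
  S via S→c: +{c}
  FIRST(S)={a,b,c}  FIRST(A)={a}  FIRST(B)={a}  FIRST(C)={a}
round 2: (stable)
  FIRST(S)={a,b,c}  FIRST(A)={a}  FIRST(B)={a}  FIRST(C)={a}

FOLLOW iteration:
seed FOLLOW(S) with $
iter 1:
  C→B c: FOLLOW(B) ⊇ FIRST(c) = {c}; new: +{c}
  S→a B: FOLLOW(B) ⊇ FOLLOW(S) ⊇ {$}; new: +{$}
  S→a C: FOLLOW(C) ⊇ FOLLOW(S) ⊇ {$}; new: +{$}
  S→b A: FOLLOW(A) ⊇ FOLLOW(S) ⊇ {$}; new: +{$}
  FOLLOW[S]={$}  FOLLOW[A]={$}  FOLLOW[B]={$,c}  FOLLOW[C]={$}
iter 2: done
  FOLLOW[S]={$}  FOLLOW[A]={$}  FOLLOW[B]={$,c}  FOLLOW[C]={$}

FOLLOW(B) = ["$", "c"]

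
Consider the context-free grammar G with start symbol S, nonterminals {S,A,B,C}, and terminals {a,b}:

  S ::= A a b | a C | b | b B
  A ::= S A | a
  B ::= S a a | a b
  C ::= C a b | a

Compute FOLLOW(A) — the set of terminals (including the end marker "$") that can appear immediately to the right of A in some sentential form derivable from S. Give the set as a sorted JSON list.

FIRST sets, iterate to fixpoint:
iter 1:
  A via A→a: +{a}
  B via B→a b: +{a}
  C via C→a: +{a}
  S via S→A a b: +{a}
  S via S→b: +{b}
  FIRST[S]={a,b}  FIRST[A]={a}  FIRST[B]={a}  FIRST[C]={a}
iter 2:
  A via A→S A: +{b}
  B via B→S a a: +{b}
  FIRST[S]={a,b}  FIRST[A]={a,b}  FIRST[B]={a,b}  FIRST[C]={a}
iter 3: (no change)
  FIRST[S]={a,b}  FIRST[A]={a,b}  FIRST[B]={a,b}  FIRST[C]={a}

FOLLOW iteration:
initialize: $ ∈ FOLLOW(S)
pass 1:
  A→S A: FOLLOW(S) ⊇ FIRST(A) = {a,b}; new: +{a,b}
  C→C a b: FOLLOW(C) ⊇ FIRST(a) = {a}; new: +{a}
  S→A a b: FOLLOW(A) ⊇ FIRST(a) = {a}; new: +{a}
  S→a C: FOLLOW(C) ⊇ FOLLOW(S) ⊇ {$,a,b}; new: +{$,b}
  S→b B: FOLLOW(B) ⊇ FOLLOW(S) ⊇ {$,a,b}; new: +{$,a,b}
  FOLLOW[S]={$,a,b}  FOLLOW[A]={a}  FOLLOW[B]={$,a,b}  FOLLOW[C]={$,a,b}
pass 2: — fixpoint
  FOLLOW[S]={$,a,b}  FOLLOW[A]={a}  FOLLOW[B]={$,a,b}  FOLLOW[C]={$,a,b}

FOLLOW(A) = ["a"]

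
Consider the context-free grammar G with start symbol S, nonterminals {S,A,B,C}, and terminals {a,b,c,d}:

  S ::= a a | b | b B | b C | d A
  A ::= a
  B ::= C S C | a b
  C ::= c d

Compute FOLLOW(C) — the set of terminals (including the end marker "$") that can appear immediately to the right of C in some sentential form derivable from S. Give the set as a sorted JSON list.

FIRST iteration:
round 1:
  A via A→a: +{a}
  B via B→a b: +{a}
  C via C→c d: +{c}
  S via S→a a: +{a}
  S via S→b: +{b}
  S via S→d A: +{d}
  FIRST(S)={a,b,d}  FIRST(A)={a}  FIRST(B)={a}  FIRST(C)={c}
round 2:
  B via B→C S C: +{c}
  FIRST(S)={a,b,d}  FIRST(A)={a}  FIRST(B)={a,c}  FIRST(C)={c}
round 3: (stable)
  FIRST(S)={a,b,d}  FIRST(A)={a}  FIRST(B)={a,c}  FIRST(C)={c}

Compute FOLLOW by fixpoint:
initialize: $ ∈ FOLLOW(S)
round 1:
  B→C S C: FOLLOW(C) ⊇ FIRST(S) = {a,b,d}; new: +{a,b,d}
  B→C S C: FOLLOW(S) ⊇ FIRST(C) = {c}; new: +{c}
  S→b B: FOLLOW(B) ⊇ FOLLOW(S) ⊇ {$,c}; new: +{$,c}
  S→b C: FOLLOW(C) ⊇ FOLLOW(S) ⊇ {$,c}; new: +{$,c}
  S→d A: FOLLOW(A) ⊇ FOLLOW(S) ⊇ {$,c}; new: +{$,c}
  S: {$,c}  A: {$,c}  B: {$,c}  C: {$,a,b,c,d}
round 2: done
  S: {$,c}  A: {$,c}  B: {$,c}  C: {$,a,b,c,d}

FOLLOW(C) = ["$", "a", "b", "c", "d"]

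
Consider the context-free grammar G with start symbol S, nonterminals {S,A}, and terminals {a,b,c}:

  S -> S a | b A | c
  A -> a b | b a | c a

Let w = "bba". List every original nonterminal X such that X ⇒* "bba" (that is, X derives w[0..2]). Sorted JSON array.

CNF form of G:
  S -> S T0 | T1 A | c
  A -> T0 T1 | T1 T0 | T2 T0
  T0 -> a
  T1 -> b
  T2 -> c

CYK fill (cells [i..j] with 0 ≤ i ≤ j ≤ 2 only):
  T[0,0] 'b' = {T1}  orig:{}
  T[1,1] 'b' = {T1}  orig:{}
  T[2,2] 'a' = {T0}  orig:{}
  T[0,1] 'bb' = ∅
  T[1,2] 'ba' = {A}
  T[0,2] 'bba' = {S}

Original NTs in T[0,2] deriving "bba": ["S"]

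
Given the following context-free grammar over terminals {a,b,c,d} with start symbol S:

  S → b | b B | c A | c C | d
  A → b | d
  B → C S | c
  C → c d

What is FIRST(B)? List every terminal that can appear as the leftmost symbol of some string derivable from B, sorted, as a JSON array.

FIRST sets, iterate to fixpoint:
round 1:
  A via A→b: +{b}
  A via A→d: +{d}
  B via B→c: +{c}
  C via C→c d: +{c}
  S via S→b: +{b}
  S via S→c A: +{c}
  S via S→d: +{d}
  S: {b,c,d}  A: {b,d}  B: {c}  C: {c}
round 2: (stable)
  S: {b,c,d}  A: {b,d}  B: {c}  C: {c}

FIRST(B) = ["c"]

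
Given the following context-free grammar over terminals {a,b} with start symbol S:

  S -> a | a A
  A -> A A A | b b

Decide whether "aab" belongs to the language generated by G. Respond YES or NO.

Convert to CNF:
  S -> T1 A | a
  A -> A X2 | T0 T0
  T0 -> b
  T1 -> a
  X2 -> A A

Fill CYK table bottom-up:
  T[0,0] 'a' = {S,T1}  orig:{S}
  T[1,1] 'a' = {S,T1}  orig:{S}
  T[2,2] 'b' = {T0}  orig:{}
  T[0,1] 'aa' = ∅
  T[1,2] 'ab' = ∅
  T[0,2] 'aab' = ∅

S ∉ T[0,2] ⇒ NO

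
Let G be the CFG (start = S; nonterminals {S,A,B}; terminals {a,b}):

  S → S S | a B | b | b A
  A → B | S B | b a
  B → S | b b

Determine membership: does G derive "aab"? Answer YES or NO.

CNF form of G:
  S -> S S | T0 B | T1 A | b
  A -> S B | S S | T0 B | T1 A | T1 T0 | T1 T1 | b
  B -> S S | T0 B | T1 A | T1 T1 | b
  T0 -> a
  T1 -> b

CYK fill:
  cell(0,0) a: {T0}  orig:{}
  cell(1,1) a: {T0}  orig:{}
  cell(2,2) b: {A,B,S,T1}  orig:{A,B,S}
  cell(0,1) aa: ∅
  cell(1,2) ab: {A,B,S}
  cell(0,2) aab: {A,B,S}

S ∈ T[0,2] ⇒ YES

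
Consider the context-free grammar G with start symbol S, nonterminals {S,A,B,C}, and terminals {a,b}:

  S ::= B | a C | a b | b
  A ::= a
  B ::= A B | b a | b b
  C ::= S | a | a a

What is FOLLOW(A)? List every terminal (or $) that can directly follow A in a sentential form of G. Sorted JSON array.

FIRST sets, iterate to fixpoint:
[1]
  A via A→a: +{a}
  B via B→A B: +{a}
  B via B→b a: +{b}
  C via C→a: +{a}
  S via S→B: +{a,b}
  FIRST(S)={a,b}  FIRST(A)={a}  FIRST(B)={a,b}  FIRST(C)={a}
[2]
  C via C→S: +{b}
  FIRST(S)={a,b}  FIRST(A)={a}  FIRST(B)={a,b}  FIRST(C)={a,b}
[3] (no change)
  FIRST(S)={a,b}  FIRST(A)={a}  FIRST(B)={a,b}  FIRST(C)={a,b}

FOLLOW iteration:
FOLLOW(S) := {$}
pass 1:
  B→A B: FOLLOW(A) ⊇ FIRST(B) = {a,b}; new: +{a,b}
  S→B: FOLLOW(B) ⊇ FOLLOW(S) ⊇ {$}; new: +{$}
  S→a C: FOLLOW(C) ⊇ FOLLOW(S) ⊇ {$}; new: +{$}
  FOLLOW(S)={$}  FOLLOW(A)={a,b}  FOLLOW(B)={$}  FOLLOW(C)={$}
pass 2: (no change)
  FOLLOW(S)={$}  FOLLOW(A)={a,b}  FOLLOW(B)={$}  FOLLOW(C)={$}

FOLLOW(A) = ["a", "b"]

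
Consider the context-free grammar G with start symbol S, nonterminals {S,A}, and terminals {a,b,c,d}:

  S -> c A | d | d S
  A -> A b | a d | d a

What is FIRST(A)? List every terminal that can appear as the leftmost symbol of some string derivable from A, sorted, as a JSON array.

FIRST sets, iterate to fixpoint:
pass 1:
  A via A→a d: +{a}
  A via A→d a: +{d}
  S via S→c A: +{c}
  S via S→d: +{d}
  S: {c,d}  A: {a,d}
pass 2: (stable)
  S: {c,d}  A: {a,d}

FIRST(A) = ["a", "d"]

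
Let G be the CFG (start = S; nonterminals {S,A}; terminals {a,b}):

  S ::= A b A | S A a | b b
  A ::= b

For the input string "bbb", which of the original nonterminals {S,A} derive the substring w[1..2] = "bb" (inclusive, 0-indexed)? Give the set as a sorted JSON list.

CNF form of G:
  S -> A X2 | S X3 | T0 T0
  A -> b
  T0 -> b
  T1 -> a
  X2 -> T0 A
  X3 -> A T1

CYK table (by increasing span), restricted to cells inside w[1..2]:
  cell(1,1) b: {A,T0}  orig:{A}
  cell(2,2) b: {A,T0}  orig:{A}
  cell(1,2) bb: {S,X2}  orig:{S}

Original NTs in T[1,2] deriving "bb": ["S"]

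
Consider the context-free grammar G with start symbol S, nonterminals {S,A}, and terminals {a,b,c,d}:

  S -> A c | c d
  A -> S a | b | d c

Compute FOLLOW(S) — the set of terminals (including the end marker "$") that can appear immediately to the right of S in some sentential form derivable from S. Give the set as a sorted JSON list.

FIRST iteration:
round 1:
  A via A→b: +{b}
  A via A→d c: +{d}
  S via S→A c: +{b,d}
  S via S→c d: +{c}
  FIRST[S]={b,c,d}  FIRST[A]={b,d}
round 2:
  A via A→S a: +{c}
  FIRST[S]={b,c,d}  FIRST[A]={b,c,d}
round 3: done
  FIRST[S]={b,c,d}  FIRST[A]={b,c,d}

Compute FOLLOW by fixpoint:
FOLLOW(S) := {$}
pass 1:
  A→S a: FOLLOW(S) ⊇ FIRST(a) = {a}; new: +{a}
  S→A c: FOLLOW(A) ⊇ FIRST(c) = {c}; new: +{c}
  FOLLOW[S]={$,a}  FOLLOW[A]={c}
pass 2: (no change)
  FOLLOW[S]={$,a}  FOLLOW[A]={c}

FOLLOW(S) = ["$", "a"]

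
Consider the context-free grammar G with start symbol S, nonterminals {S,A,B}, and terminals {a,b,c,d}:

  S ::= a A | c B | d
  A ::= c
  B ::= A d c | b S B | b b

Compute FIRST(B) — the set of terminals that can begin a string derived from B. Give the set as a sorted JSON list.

FIRST iteration:
pass 1:
  A via A→c: +{c}
  B via B→A d c: +{c}
  B via B→b S B: +{b}
  S via S→a A: +{a}
  S via S→c B: +{c}
  S via S→d: +{d}
  FIRST(S)={a,c,d}  FIRST(A)={c}  FIRST(B)={b,c}
pass 2: — fixpoint
  FIRST(S)={a,c,d}  FIRST(A)={c}  FIRST(B)={b,c}

FIRST(B) = ["b", "c"]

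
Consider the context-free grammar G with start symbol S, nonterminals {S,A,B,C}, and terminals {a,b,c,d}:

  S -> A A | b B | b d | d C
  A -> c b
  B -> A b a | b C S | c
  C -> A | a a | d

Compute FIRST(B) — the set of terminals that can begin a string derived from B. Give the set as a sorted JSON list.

Compute FIRST by fixpoint:
round 1:
  A via A→c b: +{c}
  B via B→A b a: +{c}
  B via B→b C S: +{b}
  C via C→A: +{c}
  C via C→a a: +{a}
  C via C→d: +{d}
  S via S→A A: +{c}
  S via S→b B: +{b}
  S via S→d C: +{d}
  FIRST[S]={b,c,d}  FIRST[A]={c}  FIRST[B]={b,c}  FIRST[C]={a,c,d}
round 2: (no change)
  FIRST[S]={b,c,d}  FIRST[A]={c}  FIRST[B]={b,c}  FIRST[C]={a,c,d}

FIRST(B) = ["b", "c"]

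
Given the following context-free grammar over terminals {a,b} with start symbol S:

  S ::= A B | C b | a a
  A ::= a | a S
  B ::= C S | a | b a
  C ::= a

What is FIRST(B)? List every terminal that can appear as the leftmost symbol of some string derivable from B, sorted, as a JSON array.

FIRST sets, iterate to fixpoint:
iter 1:
  A via A→a: +{a}
  B via B→a: +{a}
  B via B→b a: +{b}
  C via C→a: +{a}
  S via S→A B: +{a}
  S: {a}  A: {a}  B: {a,b}  C: {a}
iter 2: (no change)
  S: {a}  A: {a}  B: {a,b}  C: {a}

FIRST(B) = ["a", "b"]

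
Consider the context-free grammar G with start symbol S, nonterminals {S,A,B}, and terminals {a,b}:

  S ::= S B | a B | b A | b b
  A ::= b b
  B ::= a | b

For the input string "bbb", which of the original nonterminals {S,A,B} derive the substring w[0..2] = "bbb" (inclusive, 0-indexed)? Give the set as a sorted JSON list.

CNF form of G:
  S -> S B | T0 A | T0 T0 | T1 B
  A -> T0 T0
  B -> a | b
  T0 -> b
  T1 -> a

CYK table (by increasing span), restricted to cells inside w[0..2]:
  T[0,0] 'b' = {B,T0}  orig:{B}
  T[1,1] 'b' = {B,T0}  orig:{B}
  T[2,2] 'b' = {B,T0}  orig:{B}
  T[0,1] 'bb' = {A,S}
  T[1,2] 'bb' = {A,S}
  T[0,2] 'bbb' = {S}

Original NTs in T[0,2] deriving "bbb": ["S"]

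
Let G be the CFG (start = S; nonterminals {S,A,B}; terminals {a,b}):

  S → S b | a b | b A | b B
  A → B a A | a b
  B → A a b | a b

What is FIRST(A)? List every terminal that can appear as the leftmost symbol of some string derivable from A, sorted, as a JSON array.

FIRST sets, iterate to fixpoint:
[1]
  A via A→a b: +{a}
  B via B→A a b: +{a}
  S via S→a b: +{a}
  S via S→b A: +{b}
  FIRST[S]={a,b}  FIRST[A]={a}  FIRST[B]={a}
[2] — fixpoint
  FIRST[S]={a,b}  FIRST[A]={a}  FIRST[B]={a}

FIRST(A) = ["a"]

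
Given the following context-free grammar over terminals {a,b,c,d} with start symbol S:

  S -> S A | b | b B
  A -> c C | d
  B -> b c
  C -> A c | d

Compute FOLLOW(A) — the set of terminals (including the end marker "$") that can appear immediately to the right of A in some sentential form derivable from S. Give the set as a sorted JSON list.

FIRST iteration:
[1]
  A via A→c C: +{c}
  A via A→d: +{d}
  B via B→b c: +{b}
  C via C→A c: +{c,d}
  S via S→b: +{b}
  FIRST[S]={b}  FIRST[A]={c,d}  FIRST[B]={b}  FIRST[C]={c,d}
[2] — fixpoint
  FIRST[S]={b}  FIRST[A]={c,d}  FIRST[B]={b}  FIRST[C]={c,d}

FOLLOW iteration:
initialize: $ ∈ FOLLOW(S)
round 1:
  C→A c: FOLLOW(A) ⊇ FIRST(c) = {c}; new: +{c}
  S→S A: FOLLOW(S) ⊇ FIRST(A) = {c,d}; new: +{c,d}
  S→S A: FOLLOW(A) ⊇ FOLLOW(S) ⊇ {$,c,d}; new: +{$,d}
  S→b B: FOLLOW(B) ⊇ FOLLOW(S) ⊇ {$,c,d}; new: +{$,c,d}
  FOLLOW(S)={$,c,d}  FOLLOW(A)={$,c,d}  FOLLOW(B)={$,c,d}  FOLLOW(C)={}
round 2:
  A→c C: FOLLOW(C) ⊇ FOLLOW(A) ⊇ {$,c,d}; new: +{$,c,d}
  FOLLOW(S)={$,c,d}  FOLLOW(A)={$,c,d}  FOLLOW(B)={$,c,d}  FOLLOW(C)={$,c,d}
round 3: — fixpoint
  FOLLOW(S)={$,c,d}  FOLLOW(A)={$,c,d}  FOLLOW(B)={$,c,d}  FOLLOW(C)={$,c,d}

FOLLOW(A) = ["$", "c", "d"]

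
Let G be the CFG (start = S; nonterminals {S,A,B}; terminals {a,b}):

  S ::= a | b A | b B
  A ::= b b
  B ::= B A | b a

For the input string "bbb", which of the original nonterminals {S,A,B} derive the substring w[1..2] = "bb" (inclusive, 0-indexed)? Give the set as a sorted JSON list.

CNF form of G:
  S -> T0 A | T0 B | a
  A -> T0 T0
  B -> B A | T0 T1
  T0 -> b
  T1 -> a

CYK fill (cells [i..j] with 1 ≤ i ≤ j ≤ 2 only):
  T[1,1] 'b' = {T0}  orig:{}
  T[2,2] 'b' = {T0}  orig:{}
  T[1,2] 'bb' = {A}

Original NTs in T[1,2] deriving "bb": ["A"]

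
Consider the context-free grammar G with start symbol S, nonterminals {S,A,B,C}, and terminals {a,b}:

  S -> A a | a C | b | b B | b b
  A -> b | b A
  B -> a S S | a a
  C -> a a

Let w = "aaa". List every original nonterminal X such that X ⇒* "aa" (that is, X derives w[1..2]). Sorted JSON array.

CNF form of G:
  S -> A T1 | T0 B | T0 T0 | T1 C | b
  A -> T0 A | b
  B -> T1 T1 | T1 X2
  C -> T1 T1
  T0 -> b
  T1 -> a
  X2 -> S S

Fill CYK table bottom-up, restricted to cells inside w[1..2]:
  T[1,1] 'a' = {T1}  orig:{}
  T[2,2] 'a' = {T1}  orig:{}
  T[1,2] 'aa' = {B,C}

Original NTs in T[1,2] deriving "aa": ["B", "C"]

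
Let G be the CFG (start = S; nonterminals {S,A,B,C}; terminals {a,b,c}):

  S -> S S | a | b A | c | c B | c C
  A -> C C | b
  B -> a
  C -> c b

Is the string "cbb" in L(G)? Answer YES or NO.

CNF form of G:
  S -> S S | T0 B | T0 C | T1 A | a | c
  A -> C C | b
  B -> a
  C -> T0 T1
  T0 -> c
  T1 -> b

CYK fill:
  [0..0]={S,T0}  "c"  orig:{S}
  [1..1]={A,T1}  "b"  orig:{A}
  [2..2]={A,T1}  "b"  orig:{A}
  [0..1]={C}  "cb"
  [1..2]={S}  "bb"
  [0..2]={S}  "cbb"

S ∈ T[0,2] ⇒ YES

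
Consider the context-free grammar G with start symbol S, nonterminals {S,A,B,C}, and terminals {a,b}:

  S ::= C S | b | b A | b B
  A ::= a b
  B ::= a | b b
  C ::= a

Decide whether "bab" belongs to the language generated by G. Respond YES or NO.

CNF form of G:
  S -> C S | T1 A | T1 B | b
  A -> T0 T1
  B -> T1 T1 | a
  C -> a
  T0 -> a
  T1 -> b

CYK table (by increasing span):
  [0..0]={S,T1}  "b"  orig:{S}
  [1..1]={B,C,T0}  "a"  orig:{B,C}
  [2..2]={S,T1}  "b"  orig:{S}
  [0..1]={S}  "ba"
  [1..2]={A,S}  "ab"
  [0..2]={S}  "bab"

S ∈ T[0,2] ⇒ YES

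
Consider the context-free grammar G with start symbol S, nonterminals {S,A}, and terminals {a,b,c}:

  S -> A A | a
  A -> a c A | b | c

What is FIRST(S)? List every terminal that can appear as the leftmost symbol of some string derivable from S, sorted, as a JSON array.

Compute FIRST by fixpoint:
[1]
  A via A→a c A: +{a}
  A via A→b: +{b}
  A via A→c: +{c}
  S via S→A A: +{a,b,c}
  S: {a,b,c}  A: {a,b,c}
[2] — fixpoint
  S: {a,b,c}  A: {a,b,c}

FIRST(S) = ["a", "b", "c"]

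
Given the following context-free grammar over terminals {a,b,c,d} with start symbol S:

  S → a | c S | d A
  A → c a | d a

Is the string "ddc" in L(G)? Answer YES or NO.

CNF form of G:
  S -> T0 S | T2 A | a
  A -> T0 T1 | T2 T1
  T0 -> c
  T1 -> a
  T2 -> d

Fill CYK table bottom-up:
  T[0,0] 'd' = {T2}  orig:{}
  T[1,1] 'd' = {T2}  orig:{}
  T[2,2] 'c' = {T0}  orig:{}
  T[0,1] 'dd' = ∅
  T[1,2] 'dc' = ∅
  T[0,2] 'ddc' = ∅

S ∉ T[0,2] ⇒ NO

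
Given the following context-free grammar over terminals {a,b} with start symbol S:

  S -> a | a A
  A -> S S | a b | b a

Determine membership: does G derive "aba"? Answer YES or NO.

Convert to CNF:
  S -> T0 A | a
  A -> S S | T0 T1 | T1 T0
  T0 -> a
  T1 -> b

CYK table (by increasing span):
  T[0,0] 'a' = {S,T0}  orig:{S}
  T[1,1] 'b' = {T1}  orig:{}
  T[2,2] 'a' = {S,T0}  orig:{S}
  T[0,1] 'ab' = {A}
  T[1,2] 'ba' = {A}
  T[0,2] 'aba' = {S}

S ∈ T[0,2] ⇒ YES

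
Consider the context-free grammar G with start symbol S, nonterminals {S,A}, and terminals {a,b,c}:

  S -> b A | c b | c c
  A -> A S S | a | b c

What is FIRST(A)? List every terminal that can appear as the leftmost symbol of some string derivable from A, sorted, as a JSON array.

FIRST sets, iterate to fixpoint:
pass 1:
  A via A→a: +{a}
  A via A→b c: +{b}
  S via S→b A: +{b}
  S via S→c b: +{c}
  S: {b,c}  A: {a,b}
pass 2: done
  S: {b,c}  A: {a,b}

FIRST(A) = ["a", "b"]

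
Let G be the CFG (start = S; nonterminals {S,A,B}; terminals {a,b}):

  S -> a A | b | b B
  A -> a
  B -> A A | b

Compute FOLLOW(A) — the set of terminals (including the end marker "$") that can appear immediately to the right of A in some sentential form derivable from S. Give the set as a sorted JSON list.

FIRST sets, iterate to fixpoint:
pass 1:
  A via A→a: +{a}
  B via B→A A: +{a}
  B via B→b: +{b}
  S via S→a A: +{a}
  S via S→b: +{b}
  FIRST[S]={a,b}  FIRST[A]={a}  FIRST[B]={a,b}
pass 2: — fixpoint
  FIRST[S]={a,b}  FIRST[A]={a}  FIRST[B]={a,b}

FOLLOW sets:
seed FOLLOW(S) with $
round 1:
  B→A A: FOLLOW(A) ⊇ FIRST(A) = {a}; new: +{a}
  S→a A: FOLLOW(A) ⊇ FOLLOW(S) ⊇ {$}; new: +{$}
  S→b B: FOLLOW(B) ⊇ FOLLOW(S) ⊇ {$}; new: +{$}
  FOLLOW(S)={$}  FOLLOW(A)={$,a}  FOLLOW(B)={$}
round 2: done
  FOLLOW(S)={$}  FOLLOW(A)={$,a}  FOLLOW(B)={$}

FOLLOW(A) = ["$", "a"]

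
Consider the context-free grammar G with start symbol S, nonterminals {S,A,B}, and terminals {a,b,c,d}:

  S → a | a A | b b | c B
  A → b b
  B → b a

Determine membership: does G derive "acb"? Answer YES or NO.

Convert to CNF:
  S -> T0 T0 | T1 A | T2 B | a
  A -> T0 T0
  B -> T0 T1
  T0 -> b
  T1 -> a
  T2 -> c

Fill CYK table bottom-up:
  cell(0,0) a: {S,T1}  orig:{S}
  cell(1,1) c: {T2}  orig:{}
  cell(2,2) b: {T0}  orig:{}
  cell(0,1) ac: ∅
  cell(1,2) cb: ∅
  cell(0,2) acb: ∅

S ∉ T[0,2] ⇒ NO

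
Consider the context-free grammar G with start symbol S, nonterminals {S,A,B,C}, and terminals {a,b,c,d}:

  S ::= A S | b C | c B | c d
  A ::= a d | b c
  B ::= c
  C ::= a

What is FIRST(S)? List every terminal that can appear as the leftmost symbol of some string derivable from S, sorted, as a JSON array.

FIRST sets, iterate to fixpoint:
[1]
  A via A→a d: +{a}
  A via A→b c: +{b}
  B via B→c: +{c}
  C via C→a: +{a}
  S via S→A S: +{a,b}
  S via S→c B: +{c}
  FIRST(S)={a,b,c}  FIRST(A)={a,b}  FIRST(B)={c}  FIRST(C)={a}
[2] (no change)
  FIRST(S)={a,b,c}  FIRST(A)={a,b}  FIRST(B)={c}  FIRST(C)={a}

FIRST(S) = ["a", "b", "c"]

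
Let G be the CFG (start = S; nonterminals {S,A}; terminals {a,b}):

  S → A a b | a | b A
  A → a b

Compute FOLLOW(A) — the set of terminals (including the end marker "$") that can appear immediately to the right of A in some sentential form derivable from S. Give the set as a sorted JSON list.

Compute FIRST by fixpoint:
round 1:
  A via A→a b: +{a}
  S via S→A a b: +{a}
  S via S→b A: +{b}
  FIRST[S]={a,b}  FIRST[A]={a}
round 2: done
  FIRST[S]={a,b}  FIRST[A]={a}

FOLLOW iteration:
FOLLOW(S) := {$}
iter 1:
  S→A a b: FOLLOW(A) ⊇ FIRST(a) = {a}; new: +{a}
  S→b A: FOLLOW(A) ⊇ FOLLOW(S) ⊇ {$}; new: +{$}
  FOLLOW(S)={$}  FOLLOW(A)={$,a}
iter 2: (stable)
  FOLLOW(S)={$}  FOLLOW(A)={$,a}

FOLLOW(A) = ["$", "a"]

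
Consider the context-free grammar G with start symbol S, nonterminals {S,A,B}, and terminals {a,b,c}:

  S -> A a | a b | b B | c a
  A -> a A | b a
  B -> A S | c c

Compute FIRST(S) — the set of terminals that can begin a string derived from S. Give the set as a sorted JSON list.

FIRST sets, iterate to fixpoint:
round 1:
  A via A→a A: +{a}
  A via A→b a: +{b}
  B via B→A S: +{a,b}
  B via B→c c: +{c}
  S via S→A a: +{a,b}
  S via S→c a: +{c}
  S: {a,b,c}  A: {a,b}  B: {a,b,c}
round 2: (stable)
  S: {a,b,c}  A: {a,b}  B: {a,b,c}

FIRST(S) = ["a", "b", "c"]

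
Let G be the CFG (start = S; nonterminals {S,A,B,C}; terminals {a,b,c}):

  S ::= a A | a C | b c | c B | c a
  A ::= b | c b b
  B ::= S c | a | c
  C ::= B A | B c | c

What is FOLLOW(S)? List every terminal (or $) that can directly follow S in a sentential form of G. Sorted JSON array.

FIRST iteration:
iter 1:
  A via A→b: +{b}
  A via A→c b b: +{c}
  B via B→a: +{a}
  B via B→c: +{c}
  C via C→B A: +{a,c}
  S via S→a A: +{a}
  S via S→b c: +{b}
  S via S→c B: +{c}
  FIRST[S]={a,b,c}  FIRST[A]={b,c}  FIRST[B]={a,c}  FIRST[C]={a,c}
iter 2:
  B via B→S c: +{b}
  C via C→B A: +{b}
  FIRST[S]={a,b,c}  FIRST[A]={b,c}  FIRST[B]={a,b,c}  FIRST[C]={a,b,c}
iter 3: — fixpoint
  FIRST[S]={a,b,c}  FIRST[A]={b,c}  FIRST[B]={a,b,c}  FIRST[C]={a,b,c}

FOLLOW sets:
FOLLOW(S) := {$}
[1]
  B→S c: FOLLOW(S) ⊇ FIRST(c) = {c}; new: +{c}
  C→B A: FOLLOW(B) ⊇ FIRST(A) = {b,c}; new: +{b,c}
  S→a A: FOLLOW(A) ⊇ FOLLOW(S) ⊇ {$,c}; new: +{$,c}
  S→a C: FOLLOW(C) ⊇ FOLLOW(S) ⊇ {$,c}; new: +{$,c}
  S→c B: FOLLOW(B) ⊇ FOLLOW(S) ⊇ {$,c}; new: +{$}
  S: {$,c}  A: {$,c}  B: {$,b,c}  C: {$,c}
[2] (stable)
  S: {$,c}  A: {$,c}  B: {$,b,c}  C: {$,c}

FOLLOW(S) = ["$", "c"]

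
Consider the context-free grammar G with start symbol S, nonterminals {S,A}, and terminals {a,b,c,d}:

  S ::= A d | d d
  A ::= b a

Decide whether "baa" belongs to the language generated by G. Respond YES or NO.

CNF form of G:
  S -> A T2 | T2 T2
  A -> T0 T1
  T0 -> b
  T1 -> a
  T2 -> d

Fill CYK table bottom-up:
  [0..0]={T0}  "b"  orig:{}
  [1..1]={T1}  "a"  orig:{}
  [2..2]={T1}  "a"  orig:{}
  [0..1]={A}  "ba"
  [1..2]=∅  "aa"
  [0..2]=∅  "baa"

S ∉ T[0,2] ⇒ NO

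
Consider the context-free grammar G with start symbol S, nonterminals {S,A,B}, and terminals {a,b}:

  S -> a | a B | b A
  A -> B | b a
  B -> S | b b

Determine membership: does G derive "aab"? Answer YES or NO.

Convert to CNF:
  S -> T0 B | T1 A | a
  A -> T0 B | T1 A | T1 T0 | T1 T1 | a
  B -> T0 B | T1 A | T1 T1 | a
  T0 -> a
  T1 -> b

Fill CYK table bottom-up:
  cell(0,0) a: {A,B,S,T0}  orig:{A,B,S}
  cell(1,1) a: {A,B,S,T0}  orig:{A,B,S}
  cell(2,2) b: {T1}  orig:{}
  cell(0,1) aa: {A,B,S}
  cell(1,2) ab: ∅
  cell(0,2) aab: ∅

S ∉ T[0,2] ⇒ NO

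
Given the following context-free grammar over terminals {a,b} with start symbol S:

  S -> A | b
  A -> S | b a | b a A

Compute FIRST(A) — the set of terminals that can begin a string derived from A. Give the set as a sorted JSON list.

Compute FIRST by fixpoint:
round 1:
  A via A→b a: +{b}
  S via S→A: +{b}
  FIRST(S)={b}  FIRST(A)={b}
round 2: done
  FIRST(S)={b}  FIRST(A)={b}

FIRST(A) = ["b"]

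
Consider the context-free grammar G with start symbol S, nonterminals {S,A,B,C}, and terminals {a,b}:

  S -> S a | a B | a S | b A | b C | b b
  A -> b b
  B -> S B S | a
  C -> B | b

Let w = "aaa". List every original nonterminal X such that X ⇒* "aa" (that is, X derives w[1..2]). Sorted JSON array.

Convert to CNF:
  S -> S T1 | T0 A | T0 C | T0 T0 | T1 B | T1 S
  A -> T0 T0
  B -> S X2 | a
  C -> S X3 | a | b
  T0 -> b
  T1 -> a
  X2 -> B S
  X3 -> B S

CYK table (by increasing span) (cells [i..j] with 1 ≤ i ≤ j ≤ 2 only):
  [1..1]={B,C,T1}  "a"  orig:{B,C}
  [2..2]={B,C,T1}  "a"  orig:{B,C}
  [1..2]={S}  "aa"

Original NTs in T[1,2] deriving "aa": ["S"]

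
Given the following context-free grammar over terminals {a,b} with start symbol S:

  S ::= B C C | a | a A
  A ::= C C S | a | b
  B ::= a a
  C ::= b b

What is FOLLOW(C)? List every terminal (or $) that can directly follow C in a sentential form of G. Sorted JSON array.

FIRST sets, iterate to fixpoint:
pass 1:
  A via A→a: +{a}
  A via A→b: +{b}
  B via B→a a: +{a}
  C via C→b b: +{b}
  S via S→B C C: +{a}
  FIRST(S)={a}  FIRST(A)={a,b}  FIRST(B)={a}  FIRST(C)={b}
pass 2: — fixpoint
  FIRST(S)={a}  FIRST(A)={a,b}  FIRST(B)={a}  FIRST(C)={b}

FOLLOW iteration:
FOLLOW(S) := {$}
[1]
  A→C C S: FOLLOW(C) ⊇ FIRST(C) = {b}; new: +{b}
  A→C C S: FOLLOW(C) ⊇ FIRST(S) = {a}; new: +{a}
  S→B C C: FOLLOW(B) ⊇ FIRST(C) = {b}; new: +{b}
  S→B C C: FOLLOW(C) ⊇ FOLLOW(S) ⊇ {$}; new: +{$}
  S→a A: FOLLOW(A) ⊇ FOLLOW(S) ⊇ {$}; new: +{$}
  S: {$}  A: {$}  B: {b}  C: {$,a,b}
[2] (no change)
  S: {$}  A: {$}  B: {b}  C: {$,a,b}

FOLLOW(C) = ["$", "a", "b"]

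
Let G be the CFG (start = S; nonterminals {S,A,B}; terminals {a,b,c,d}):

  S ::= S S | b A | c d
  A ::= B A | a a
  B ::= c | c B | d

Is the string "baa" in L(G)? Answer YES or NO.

Convert to CNF:
  S -> S S | T1 T3 | T2 A
  A -> B A | T0 T0
  B -> T1 B | c | d
  T0 -> a
  T1 -> c
  T2 -> b
  T3 -> d

CYK fill:
  cell(0,0) b: {T2}  orig:{}
  cell(1,1) a: {T0}  orig:{}
  cell(2,2) a: {T0}  orig:{}
  cell(0,1) ba: ∅
  cell(1,2) aa: {A}
  cell(0,2) baa: {S}

S ∈ T[0,2] ⇒ YES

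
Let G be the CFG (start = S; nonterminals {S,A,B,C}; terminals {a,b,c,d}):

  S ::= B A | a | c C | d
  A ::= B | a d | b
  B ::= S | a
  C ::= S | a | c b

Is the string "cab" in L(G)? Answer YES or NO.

Convert to CNF:
  S -> B A | T2 C | a | d
  A -> B A | T0 T1 | T2 C | a | b | d
  B -> B A | T2 C | a | d
  C -> B A | T2 C | T2 T3 | a | d
  T0 -> a
  T1 -> d
  T2 -> c
  T3 -> b

CYK table (by increasing span):
  cell(0,0) c: {T2}  orig:{}
  cell(1,1) a: {A,B,C,S,T0}  orig:{A,B,C,S}
  cell(2,2) b: {A,T3}  orig:{A}
  cell(0,1) ca: {A,B,C,S}
  cell(1,2) ab: {A,B,C,S}
  cell(0,2) cab: {A,B,C,S}

S ∈ T[0,2] ⇒ YES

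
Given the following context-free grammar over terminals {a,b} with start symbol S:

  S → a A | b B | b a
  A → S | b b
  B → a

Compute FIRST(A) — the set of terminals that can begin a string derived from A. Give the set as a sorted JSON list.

FIRST sets, iterate to fixpoint:
round 1:
  A via A→b b: +{b}
  B via B→a: +{a}
  S via S→a A: +{a}
  S via S→b B: +{b}
  S: {a,b}  A: {b}  B: {a}
round 2:
  A via A→S: +{a}
  S: {a,b}  A: {a,b}  B: {a}
round 3: — fixpoint
  S: {a,b}  A: {a,b}  B: {a}

FIRST(A) = ["a", "b"]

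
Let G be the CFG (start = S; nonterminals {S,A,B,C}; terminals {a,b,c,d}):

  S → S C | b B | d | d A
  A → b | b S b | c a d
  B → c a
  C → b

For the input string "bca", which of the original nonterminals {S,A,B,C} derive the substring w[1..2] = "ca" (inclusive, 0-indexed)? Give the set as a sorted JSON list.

Convert to CNF:
  S -> S C | T0 B | T3 A | d
  A -> T0 X4 | T1 X5 | b
  B -> T1 T2
  C -> b
  T0 -> b
  T1 -> c
  T2 -> a
  T3 -> d
  X4 -> S T0
  X5 -> T2 T3

Fill CYK table bottom-up, restricted to cells inside w[1..2]:
  [1..1]={T1}  "c"  orig:{}
  [2..2]={T2}  "a"  orig:{}
  [1..2]={B}  "ca"

Original NTs in T[1,2] deriving "ca": ["B"]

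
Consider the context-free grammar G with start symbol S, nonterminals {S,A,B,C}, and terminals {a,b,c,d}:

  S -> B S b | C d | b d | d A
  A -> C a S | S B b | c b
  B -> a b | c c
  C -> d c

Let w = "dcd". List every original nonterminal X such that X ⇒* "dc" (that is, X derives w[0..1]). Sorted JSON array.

CNF form of G:
  S -> B X6 | C T3 | T1 T3 | T3 A
  A -> C X4 | S X5 | T2 T1
  B -> T0 T1 | T2 T2
  C -> T3 T2
  T0 -> a
  T1 -> b
  T2 -> c
  T3 -> d
  X4 -> T0 S
  X5 -> B T1
  X6 -> S T1

CYK table (by increasing span) — only the sub-triangle for w[0..1]:
  T[0,0] 'd' = {T3}  orig:{}
  T[1,1] 'c' = {T2}  orig:{}
  T[0,1] 'dc' = {C}

Original NTs in T[0,1] deriving "dc": ["C"]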